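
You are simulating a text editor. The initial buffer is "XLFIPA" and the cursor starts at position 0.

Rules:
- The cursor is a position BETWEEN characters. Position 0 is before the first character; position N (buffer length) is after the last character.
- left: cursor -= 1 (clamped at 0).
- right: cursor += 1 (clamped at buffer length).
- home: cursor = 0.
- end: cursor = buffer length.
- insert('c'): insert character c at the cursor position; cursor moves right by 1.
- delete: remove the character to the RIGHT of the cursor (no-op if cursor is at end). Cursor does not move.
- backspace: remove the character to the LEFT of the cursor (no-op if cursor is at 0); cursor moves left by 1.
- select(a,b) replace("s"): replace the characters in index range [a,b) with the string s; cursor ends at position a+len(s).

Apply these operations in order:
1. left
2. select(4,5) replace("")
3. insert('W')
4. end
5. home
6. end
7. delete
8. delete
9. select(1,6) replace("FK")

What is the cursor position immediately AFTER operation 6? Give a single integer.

Answer: 6

Derivation:
After op 1 (left): buf='XLFIPA' cursor=0
After op 2 (select(4,5) replace("")): buf='XLFIA' cursor=4
After op 3 (insert('W')): buf='XLFIWA' cursor=5
After op 4 (end): buf='XLFIWA' cursor=6
After op 5 (home): buf='XLFIWA' cursor=0
After op 6 (end): buf='XLFIWA' cursor=6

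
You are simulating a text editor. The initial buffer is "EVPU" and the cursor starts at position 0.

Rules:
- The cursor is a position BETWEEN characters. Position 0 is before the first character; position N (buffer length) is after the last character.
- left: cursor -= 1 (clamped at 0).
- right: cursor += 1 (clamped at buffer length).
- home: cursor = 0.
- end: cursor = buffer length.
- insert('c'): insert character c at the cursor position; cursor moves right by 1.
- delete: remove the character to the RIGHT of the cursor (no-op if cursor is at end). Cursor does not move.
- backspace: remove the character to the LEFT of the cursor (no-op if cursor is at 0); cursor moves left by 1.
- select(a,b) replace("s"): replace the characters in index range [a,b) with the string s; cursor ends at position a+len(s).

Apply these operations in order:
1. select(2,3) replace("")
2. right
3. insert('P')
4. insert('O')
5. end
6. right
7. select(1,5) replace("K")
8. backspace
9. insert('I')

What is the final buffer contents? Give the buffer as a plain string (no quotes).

After op 1 (select(2,3) replace("")): buf='EVU' cursor=2
After op 2 (right): buf='EVU' cursor=3
After op 3 (insert('P')): buf='EVUP' cursor=4
After op 4 (insert('O')): buf='EVUPO' cursor=5
After op 5 (end): buf='EVUPO' cursor=5
After op 6 (right): buf='EVUPO' cursor=5
After op 7 (select(1,5) replace("K")): buf='EK' cursor=2
After op 8 (backspace): buf='E' cursor=1
After op 9 (insert('I')): buf='EI' cursor=2

Answer: EI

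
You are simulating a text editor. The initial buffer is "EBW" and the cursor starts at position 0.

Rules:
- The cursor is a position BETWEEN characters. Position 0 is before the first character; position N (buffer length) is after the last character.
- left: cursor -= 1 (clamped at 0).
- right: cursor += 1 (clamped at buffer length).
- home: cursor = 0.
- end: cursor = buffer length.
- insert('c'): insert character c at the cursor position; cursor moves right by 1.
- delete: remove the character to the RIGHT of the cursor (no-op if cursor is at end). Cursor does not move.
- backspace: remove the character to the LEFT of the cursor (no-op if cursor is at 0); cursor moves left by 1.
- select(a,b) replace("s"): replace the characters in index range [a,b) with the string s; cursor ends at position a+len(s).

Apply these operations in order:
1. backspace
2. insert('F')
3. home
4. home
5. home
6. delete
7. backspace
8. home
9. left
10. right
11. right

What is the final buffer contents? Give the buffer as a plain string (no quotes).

After op 1 (backspace): buf='EBW' cursor=0
After op 2 (insert('F')): buf='FEBW' cursor=1
After op 3 (home): buf='FEBW' cursor=0
After op 4 (home): buf='FEBW' cursor=0
After op 5 (home): buf='FEBW' cursor=0
After op 6 (delete): buf='EBW' cursor=0
After op 7 (backspace): buf='EBW' cursor=0
After op 8 (home): buf='EBW' cursor=0
After op 9 (left): buf='EBW' cursor=0
After op 10 (right): buf='EBW' cursor=1
After op 11 (right): buf='EBW' cursor=2

Answer: EBW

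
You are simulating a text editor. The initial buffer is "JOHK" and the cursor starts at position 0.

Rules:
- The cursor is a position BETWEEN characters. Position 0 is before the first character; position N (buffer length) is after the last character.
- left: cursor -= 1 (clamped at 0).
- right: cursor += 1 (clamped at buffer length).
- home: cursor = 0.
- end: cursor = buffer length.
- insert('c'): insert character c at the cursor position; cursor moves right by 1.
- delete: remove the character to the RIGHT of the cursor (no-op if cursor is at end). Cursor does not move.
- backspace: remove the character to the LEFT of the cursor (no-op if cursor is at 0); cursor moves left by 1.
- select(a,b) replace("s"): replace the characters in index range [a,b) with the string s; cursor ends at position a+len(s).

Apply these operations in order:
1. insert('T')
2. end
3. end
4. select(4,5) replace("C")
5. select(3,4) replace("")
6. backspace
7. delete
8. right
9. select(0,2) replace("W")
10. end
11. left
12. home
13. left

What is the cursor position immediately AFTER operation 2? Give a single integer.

After op 1 (insert('T')): buf='TJOHK' cursor=1
After op 2 (end): buf='TJOHK' cursor=5

Answer: 5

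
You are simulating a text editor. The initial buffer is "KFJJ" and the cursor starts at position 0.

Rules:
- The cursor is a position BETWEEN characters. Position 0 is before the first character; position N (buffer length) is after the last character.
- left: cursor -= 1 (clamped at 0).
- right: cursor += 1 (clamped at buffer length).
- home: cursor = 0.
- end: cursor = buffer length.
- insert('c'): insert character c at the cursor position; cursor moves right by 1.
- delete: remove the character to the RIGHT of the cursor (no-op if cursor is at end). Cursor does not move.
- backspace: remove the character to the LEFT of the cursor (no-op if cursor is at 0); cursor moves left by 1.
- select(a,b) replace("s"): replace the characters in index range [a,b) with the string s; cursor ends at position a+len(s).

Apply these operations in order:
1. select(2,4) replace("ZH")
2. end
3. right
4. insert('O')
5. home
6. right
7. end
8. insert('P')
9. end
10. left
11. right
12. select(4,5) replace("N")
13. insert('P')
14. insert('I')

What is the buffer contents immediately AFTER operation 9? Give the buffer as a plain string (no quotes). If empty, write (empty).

After op 1 (select(2,4) replace("ZH")): buf='KFZH' cursor=4
After op 2 (end): buf='KFZH' cursor=4
After op 3 (right): buf='KFZH' cursor=4
After op 4 (insert('O')): buf='KFZHO' cursor=5
After op 5 (home): buf='KFZHO' cursor=0
After op 6 (right): buf='KFZHO' cursor=1
After op 7 (end): buf='KFZHO' cursor=5
After op 8 (insert('P')): buf='KFZHOP' cursor=6
After op 9 (end): buf='KFZHOP' cursor=6

Answer: KFZHOP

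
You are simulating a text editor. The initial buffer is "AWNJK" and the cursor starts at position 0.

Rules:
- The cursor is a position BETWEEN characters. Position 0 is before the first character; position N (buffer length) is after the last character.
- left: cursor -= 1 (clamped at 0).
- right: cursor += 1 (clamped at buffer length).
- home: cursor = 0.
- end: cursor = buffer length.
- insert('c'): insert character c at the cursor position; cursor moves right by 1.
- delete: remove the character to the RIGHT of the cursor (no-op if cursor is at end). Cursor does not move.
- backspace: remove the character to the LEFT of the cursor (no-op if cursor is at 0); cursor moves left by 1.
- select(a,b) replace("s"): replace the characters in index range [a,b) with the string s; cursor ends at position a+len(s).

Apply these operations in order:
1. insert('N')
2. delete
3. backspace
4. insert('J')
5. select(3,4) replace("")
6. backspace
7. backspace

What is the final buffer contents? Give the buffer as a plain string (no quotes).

After op 1 (insert('N')): buf='NAWNJK' cursor=1
After op 2 (delete): buf='NWNJK' cursor=1
After op 3 (backspace): buf='WNJK' cursor=0
After op 4 (insert('J')): buf='JWNJK' cursor=1
After op 5 (select(3,4) replace("")): buf='JWNK' cursor=3
After op 6 (backspace): buf='JWK' cursor=2
After op 7 (backspace): buf='JK' cursor=1

Answer: JK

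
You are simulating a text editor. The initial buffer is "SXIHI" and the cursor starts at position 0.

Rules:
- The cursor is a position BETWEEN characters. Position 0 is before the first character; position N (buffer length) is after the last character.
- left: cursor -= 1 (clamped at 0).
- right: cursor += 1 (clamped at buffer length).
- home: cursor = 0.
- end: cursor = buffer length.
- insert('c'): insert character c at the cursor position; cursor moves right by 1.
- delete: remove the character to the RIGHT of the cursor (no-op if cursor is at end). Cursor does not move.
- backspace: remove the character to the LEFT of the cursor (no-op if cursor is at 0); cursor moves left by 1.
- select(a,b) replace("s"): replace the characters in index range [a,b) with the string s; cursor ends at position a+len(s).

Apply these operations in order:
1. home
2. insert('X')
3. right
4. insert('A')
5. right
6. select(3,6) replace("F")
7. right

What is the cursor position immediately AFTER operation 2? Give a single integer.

After op 1 (home): buf='SXIHI' cursor=0
After op 2 (insert('X')): buf='XSXIHI' cursor=1

Answer: 1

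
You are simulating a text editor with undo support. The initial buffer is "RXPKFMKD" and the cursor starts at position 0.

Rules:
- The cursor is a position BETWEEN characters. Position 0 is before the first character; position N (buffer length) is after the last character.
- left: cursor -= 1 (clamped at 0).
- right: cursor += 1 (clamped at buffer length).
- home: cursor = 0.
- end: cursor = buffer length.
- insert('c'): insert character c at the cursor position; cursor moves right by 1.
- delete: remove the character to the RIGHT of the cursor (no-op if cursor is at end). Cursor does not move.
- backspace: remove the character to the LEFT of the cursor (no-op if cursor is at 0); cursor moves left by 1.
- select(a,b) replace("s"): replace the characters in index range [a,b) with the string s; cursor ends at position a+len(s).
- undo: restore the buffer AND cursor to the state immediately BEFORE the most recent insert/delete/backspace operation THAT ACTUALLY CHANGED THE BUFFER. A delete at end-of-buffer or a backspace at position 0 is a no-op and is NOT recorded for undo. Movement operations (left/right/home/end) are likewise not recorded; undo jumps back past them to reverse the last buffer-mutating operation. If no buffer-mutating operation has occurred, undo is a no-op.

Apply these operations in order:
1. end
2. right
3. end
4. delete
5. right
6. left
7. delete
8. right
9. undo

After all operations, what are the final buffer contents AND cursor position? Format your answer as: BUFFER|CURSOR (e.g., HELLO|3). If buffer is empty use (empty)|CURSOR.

Answer: RXPKFMKD|7

Derivation:
After op 1 (end): buf='RXPKFMKD' cursor=8
After op 2 (right): buf='RXPKFMKD' cursor=8
After op 3 (end): buf='RXPKFMKD' cursor=8
After op 4 (delete): buf='RXPKFMKD' cursor=8
After op 5 (right): buf='RXPKFMKD' cursor=8
After op 6 (left): buf='RXPKFMKD' cursor=7
After op 7 (delete): buf='RXPKFMK' cursor=7
After op 8 (right): buf='RXPKFMK' cursor=7
After op 9 (undo): buf='RXPKFMKD' cursor=7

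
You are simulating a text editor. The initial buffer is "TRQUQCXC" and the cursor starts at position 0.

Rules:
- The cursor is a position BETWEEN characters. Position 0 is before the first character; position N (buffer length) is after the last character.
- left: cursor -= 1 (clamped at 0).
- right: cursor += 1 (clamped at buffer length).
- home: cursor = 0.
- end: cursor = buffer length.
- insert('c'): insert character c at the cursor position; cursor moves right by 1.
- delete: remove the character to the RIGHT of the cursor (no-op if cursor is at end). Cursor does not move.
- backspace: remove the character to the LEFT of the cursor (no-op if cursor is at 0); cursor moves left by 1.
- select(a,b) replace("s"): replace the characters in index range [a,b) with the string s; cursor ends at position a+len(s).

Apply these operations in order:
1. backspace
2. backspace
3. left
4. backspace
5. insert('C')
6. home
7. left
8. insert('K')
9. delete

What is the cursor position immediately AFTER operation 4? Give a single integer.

Answer: 0

Derivation:
After op 1 (backspace): buf='TRQUQCXC' cursor=0
After op 2 (backspace): buf='TRQUQCXC' cursor=0
After op 3 (left): buf='TRQUQCXC' cursor=0
After op 4 (backspace): buf='TRQUQCXC' cursor=0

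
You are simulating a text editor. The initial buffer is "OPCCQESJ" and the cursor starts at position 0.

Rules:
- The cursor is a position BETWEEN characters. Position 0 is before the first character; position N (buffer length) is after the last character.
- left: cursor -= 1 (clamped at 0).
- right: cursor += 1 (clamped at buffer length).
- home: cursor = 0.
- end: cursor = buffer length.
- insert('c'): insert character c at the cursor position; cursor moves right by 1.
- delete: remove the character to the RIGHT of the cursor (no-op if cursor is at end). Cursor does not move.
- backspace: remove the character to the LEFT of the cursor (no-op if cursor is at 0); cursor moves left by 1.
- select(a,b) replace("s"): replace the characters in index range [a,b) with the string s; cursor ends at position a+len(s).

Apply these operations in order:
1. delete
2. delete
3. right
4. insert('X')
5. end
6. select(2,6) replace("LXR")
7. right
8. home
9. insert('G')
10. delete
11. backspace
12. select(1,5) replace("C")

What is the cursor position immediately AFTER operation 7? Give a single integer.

Answer: 6

Derivation:
After op 1 (delete): buf='PCCQESJ' cursor=0
After op 2 (delete): buf='CCQESJ' cursor=0
After op 3 (right): buf='CCQESJ' cursor=1
After op 4 (insert('X')): buf='CXCQESJ' cursor=2
After op 5 (end): buf='CXCQESJ' cursor=7
After op 6 (select(2,6) replace("LXR")): buf='CXLXRJ' cursor=5
After op 7 (right): buf='CXLXRJ' cursor=6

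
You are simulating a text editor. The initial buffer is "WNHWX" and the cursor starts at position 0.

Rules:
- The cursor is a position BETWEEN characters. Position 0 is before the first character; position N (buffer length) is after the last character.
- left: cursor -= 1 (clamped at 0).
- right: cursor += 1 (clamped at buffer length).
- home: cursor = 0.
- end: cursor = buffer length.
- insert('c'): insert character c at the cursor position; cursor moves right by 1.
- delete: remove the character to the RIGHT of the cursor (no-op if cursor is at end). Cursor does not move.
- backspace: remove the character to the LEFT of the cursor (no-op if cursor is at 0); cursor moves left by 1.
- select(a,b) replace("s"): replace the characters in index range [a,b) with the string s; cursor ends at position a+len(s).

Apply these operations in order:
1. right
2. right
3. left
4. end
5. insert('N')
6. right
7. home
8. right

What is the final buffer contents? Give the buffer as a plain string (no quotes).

After op 1 (right): buf='WNHWX' cursor=1
After op 2 (right): buf='WNHWX' cursor=2
After op 3 (left): buf='WNHWX' cursor=1
After op 4 (end): buf='WNHWX' cursor=5
After op 5 (insert('N')): buf='WNHWXN' cursor=6
After op 6 (right): buf='WNHWXN' cursor=6
After op 7 (home): buf='WNHWXN' cursor=0
After op 8 (right): buf='WNHWXN' cursor=1

Answer: WNHWXN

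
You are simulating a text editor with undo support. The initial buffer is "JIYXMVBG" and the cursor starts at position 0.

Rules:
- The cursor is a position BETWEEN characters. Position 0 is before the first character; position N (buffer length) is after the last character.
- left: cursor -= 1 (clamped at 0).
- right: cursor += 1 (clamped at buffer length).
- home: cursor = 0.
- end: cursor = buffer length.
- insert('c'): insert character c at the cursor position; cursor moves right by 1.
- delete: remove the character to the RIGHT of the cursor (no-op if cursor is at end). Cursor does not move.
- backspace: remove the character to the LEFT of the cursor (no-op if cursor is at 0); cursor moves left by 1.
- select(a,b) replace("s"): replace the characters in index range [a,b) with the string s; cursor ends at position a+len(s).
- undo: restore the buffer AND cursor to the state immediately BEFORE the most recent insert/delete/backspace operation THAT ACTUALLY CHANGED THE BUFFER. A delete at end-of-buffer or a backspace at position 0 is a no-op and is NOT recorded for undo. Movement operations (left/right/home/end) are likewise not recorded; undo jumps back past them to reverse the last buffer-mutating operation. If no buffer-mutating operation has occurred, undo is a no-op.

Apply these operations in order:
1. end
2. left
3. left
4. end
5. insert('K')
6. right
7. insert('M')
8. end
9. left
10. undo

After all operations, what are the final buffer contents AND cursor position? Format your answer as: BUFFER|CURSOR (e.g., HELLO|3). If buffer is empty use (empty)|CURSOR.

After op 1 (end): buf='JIYXMVBG' cursor=8
After op 2 (left): buf='JIYXMVBG' cursor=7
After op 3 (left): buf='JIYXMVBG' cursor=6
After op 4 (end): buf='JIYXMVBG' cursor=8
After op 5 (insert('K')): buf='JIYXMVBGK' cursor=9
After op 6 (right): buf='JIYXMVBGK' cursor=9
After op 7 (insert('M')): buf='JIYXMVBGKM' cursor=10
After op 8 (end): buf='JIYXMVBGKM' cursor=10
After op 9 (left): buf='JIYXMVBGKM' cursor=9
After op 10 (undo): buf='JIYXMVBGK' cursor=9

Answer: JIYXMVBGK|9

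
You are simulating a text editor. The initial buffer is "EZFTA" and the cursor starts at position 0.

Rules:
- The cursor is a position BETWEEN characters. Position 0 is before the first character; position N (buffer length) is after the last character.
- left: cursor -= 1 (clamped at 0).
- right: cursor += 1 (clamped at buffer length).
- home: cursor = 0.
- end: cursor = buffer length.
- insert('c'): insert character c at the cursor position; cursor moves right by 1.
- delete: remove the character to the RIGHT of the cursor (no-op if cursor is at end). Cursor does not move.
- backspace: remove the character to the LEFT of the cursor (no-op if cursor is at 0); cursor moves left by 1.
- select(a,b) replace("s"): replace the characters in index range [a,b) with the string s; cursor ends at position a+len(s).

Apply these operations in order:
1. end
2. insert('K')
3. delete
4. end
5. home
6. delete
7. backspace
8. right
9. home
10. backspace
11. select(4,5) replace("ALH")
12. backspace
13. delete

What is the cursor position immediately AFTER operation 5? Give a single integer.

Answer: 0

Derivation:
After op 1 (end): buf='EZFTA' cursor=5
After op 2 (insert('K')): buf='EZFTAK' cursor=6
After op 3 (delete): buf='EZFTAK' cursor=6
After op 4 (end): buf='EZFTAK' cursor=6
After op 5 (home): buf='EZFTAK' cursor=0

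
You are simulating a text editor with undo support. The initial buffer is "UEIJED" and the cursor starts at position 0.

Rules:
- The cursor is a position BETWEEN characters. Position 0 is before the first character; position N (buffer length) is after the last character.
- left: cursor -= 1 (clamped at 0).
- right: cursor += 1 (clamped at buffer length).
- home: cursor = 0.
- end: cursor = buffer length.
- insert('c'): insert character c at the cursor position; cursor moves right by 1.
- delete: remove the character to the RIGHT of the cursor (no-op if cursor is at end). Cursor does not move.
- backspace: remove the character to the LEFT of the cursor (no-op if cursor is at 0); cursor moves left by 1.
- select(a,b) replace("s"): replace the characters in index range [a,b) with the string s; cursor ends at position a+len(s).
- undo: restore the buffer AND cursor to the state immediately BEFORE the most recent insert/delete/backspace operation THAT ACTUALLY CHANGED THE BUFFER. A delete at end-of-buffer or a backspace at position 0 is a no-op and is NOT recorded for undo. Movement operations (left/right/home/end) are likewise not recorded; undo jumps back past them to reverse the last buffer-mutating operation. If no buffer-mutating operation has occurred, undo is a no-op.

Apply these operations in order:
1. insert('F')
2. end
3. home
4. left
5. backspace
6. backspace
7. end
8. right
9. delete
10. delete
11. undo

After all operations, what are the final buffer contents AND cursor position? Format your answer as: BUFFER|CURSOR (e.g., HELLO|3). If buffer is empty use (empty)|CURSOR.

After op 1 (insert('F')): buf='FUEIJED' cursor=1
After op 2 (end): buf='FUEIJED' cursor=7
After op 3 (home): buf='FUEIJED' cursor=0
After op 4 (left): buf='FUEIJED' cursor=0
After op 5 (backspace): buf='FUEIJED' cursor=0
After op 6 (backspace): buf='FUEIJED' cursor=0
After op 7 (end): buf='FUEIJED' cursor=7
After op 8 (right): buf='FUEIJED' cursor=7
After op 9 (delete): buf='FUEIJED' cursor=7
After op 10 (delete): buf='FUEIJED' cursor=7
After op 11 (undo): buf='UEIJED' cursor=0

Answer: UEIJED|0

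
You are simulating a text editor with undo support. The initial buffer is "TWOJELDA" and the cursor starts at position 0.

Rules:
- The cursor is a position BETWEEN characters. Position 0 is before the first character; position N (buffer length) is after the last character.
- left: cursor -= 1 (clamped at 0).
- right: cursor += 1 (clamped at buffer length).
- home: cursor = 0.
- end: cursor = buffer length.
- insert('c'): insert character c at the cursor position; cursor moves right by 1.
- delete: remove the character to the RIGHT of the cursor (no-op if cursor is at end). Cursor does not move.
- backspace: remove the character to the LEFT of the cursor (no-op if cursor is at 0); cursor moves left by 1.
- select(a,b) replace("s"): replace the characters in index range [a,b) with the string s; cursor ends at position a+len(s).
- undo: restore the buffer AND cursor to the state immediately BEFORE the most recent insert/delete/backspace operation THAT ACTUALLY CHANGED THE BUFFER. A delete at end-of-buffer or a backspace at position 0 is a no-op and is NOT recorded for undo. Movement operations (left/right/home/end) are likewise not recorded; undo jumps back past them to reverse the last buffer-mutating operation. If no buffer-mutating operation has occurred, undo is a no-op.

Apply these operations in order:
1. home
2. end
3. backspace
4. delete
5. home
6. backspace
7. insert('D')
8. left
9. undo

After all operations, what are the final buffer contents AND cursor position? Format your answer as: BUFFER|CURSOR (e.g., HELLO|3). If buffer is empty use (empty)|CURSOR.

Answer: TWOJELD|0

Derivation:
After op 1 (home): buf='TWOJELDA' cursor=0
After op 2 (end): buf='TWOJELDA' cursor=8
After op 3 (backspace): buf='TWOJELD' cursor=7
After op 4 (delete): buf='TWOJELD' cursor=7
After op 5 (home): buf='TWOJELD' cursor=0
After op 6 (backspace): buf='TWOJELD' cursor=0
After op 7 (insert('D')): buf='DTWOJELD' cursor=1
After op 8 (left): buf='DTWOJELD' cursor=0
After op 9 (undo): buf='TWOJELD' cursor=0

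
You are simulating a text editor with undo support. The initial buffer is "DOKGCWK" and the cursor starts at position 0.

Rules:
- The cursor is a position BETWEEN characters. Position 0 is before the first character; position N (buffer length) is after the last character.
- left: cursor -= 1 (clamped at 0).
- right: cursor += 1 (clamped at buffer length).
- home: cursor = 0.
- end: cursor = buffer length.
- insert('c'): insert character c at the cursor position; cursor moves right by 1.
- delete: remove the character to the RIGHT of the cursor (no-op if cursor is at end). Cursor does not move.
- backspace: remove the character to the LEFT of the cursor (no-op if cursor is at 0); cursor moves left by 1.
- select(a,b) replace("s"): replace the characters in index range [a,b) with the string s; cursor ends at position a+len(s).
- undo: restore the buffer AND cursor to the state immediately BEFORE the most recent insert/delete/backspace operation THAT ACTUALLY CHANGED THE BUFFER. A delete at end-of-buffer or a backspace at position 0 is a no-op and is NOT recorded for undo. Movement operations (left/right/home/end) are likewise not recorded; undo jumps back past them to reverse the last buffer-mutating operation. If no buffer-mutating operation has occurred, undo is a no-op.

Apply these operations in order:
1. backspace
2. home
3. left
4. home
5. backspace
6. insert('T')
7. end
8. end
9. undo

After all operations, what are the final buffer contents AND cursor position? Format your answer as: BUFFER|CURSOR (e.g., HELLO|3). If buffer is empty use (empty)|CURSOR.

Answer: DOKGCWK|0

Derivation:
After op 1 (backspace): buf='DOKGCWK' cursor=0
After op 2 (home): buf='DOKGCWK' cursor=0
After op 3 (left): buf='DOKGCWK' cursor=0
After op 4 (home): buf='DOKGCWK' cursor=0
After op 5 (backspace): buf='DOKGCWK' cursor=0
After op 6 (insert('T')): buf='TDOKGCWK' cursor=1
After op 7 (end): buf='TDOKGCWK' cursor=8
After op 8 (end): buf='TDOKGCWK' cursor=8
After op 9 (undo): buf='DOKGCWK' cursor=0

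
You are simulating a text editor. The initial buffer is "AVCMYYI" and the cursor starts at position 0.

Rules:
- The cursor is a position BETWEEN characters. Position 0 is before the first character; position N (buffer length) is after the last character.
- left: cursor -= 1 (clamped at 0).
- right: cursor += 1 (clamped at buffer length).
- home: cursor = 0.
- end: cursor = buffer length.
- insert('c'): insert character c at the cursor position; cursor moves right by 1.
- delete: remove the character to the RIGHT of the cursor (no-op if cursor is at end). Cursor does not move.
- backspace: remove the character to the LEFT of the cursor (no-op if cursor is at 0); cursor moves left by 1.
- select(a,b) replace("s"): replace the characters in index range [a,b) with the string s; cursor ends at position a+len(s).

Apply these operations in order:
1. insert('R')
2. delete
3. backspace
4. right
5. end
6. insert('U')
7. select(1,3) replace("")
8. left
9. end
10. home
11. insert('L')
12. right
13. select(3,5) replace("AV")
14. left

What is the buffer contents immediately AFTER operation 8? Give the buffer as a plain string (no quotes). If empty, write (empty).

Answer: VYYIU

Derivation:
After op 1 (insert('R')): buf='RAVCMYYI' cursor=1
After op 2 (delete): buf='RVCMYYI' cursor=1
After op 3 (backspace): buf='VCMYYI' cursor=0
After op 4 (right): buf='VCMYYI' cursor=1
After op 5 (end): buf='VCMYYI' cursor=6
After op 6 (insert('U')): buf='VCMYYIU' cursor=7
After op 7 (select(1,3) replace("")): buf='VYYIU' cursor=1
After op 8 (left): buf='VYYIU' cursor=0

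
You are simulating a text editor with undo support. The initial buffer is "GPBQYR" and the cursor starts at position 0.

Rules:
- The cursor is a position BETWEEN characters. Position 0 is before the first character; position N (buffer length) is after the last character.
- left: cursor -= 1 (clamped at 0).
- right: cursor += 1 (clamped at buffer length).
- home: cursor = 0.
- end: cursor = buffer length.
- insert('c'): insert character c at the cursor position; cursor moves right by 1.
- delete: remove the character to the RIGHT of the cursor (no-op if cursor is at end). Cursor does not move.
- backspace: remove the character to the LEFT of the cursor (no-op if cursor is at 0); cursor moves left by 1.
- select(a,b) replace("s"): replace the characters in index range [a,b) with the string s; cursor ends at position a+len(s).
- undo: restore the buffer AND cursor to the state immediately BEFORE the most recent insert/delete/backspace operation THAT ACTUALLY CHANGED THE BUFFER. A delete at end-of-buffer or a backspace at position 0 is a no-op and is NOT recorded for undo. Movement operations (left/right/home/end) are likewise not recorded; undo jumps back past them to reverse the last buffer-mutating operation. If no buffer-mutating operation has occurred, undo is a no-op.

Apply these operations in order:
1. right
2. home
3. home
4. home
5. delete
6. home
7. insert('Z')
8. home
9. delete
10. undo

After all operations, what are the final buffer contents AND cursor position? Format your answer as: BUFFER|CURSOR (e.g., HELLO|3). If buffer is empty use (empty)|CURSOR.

After op 1 (right): buf='GPBQYR' cursor=1
After op 2 (home): buf='GPBQYR' cursor=0
After op 3 (home): buf='GPBQYR' cursor=0
After op 4 (home): buf='GPBQYR' cursor=0
After op 5 (delete): buf='PBQYR' cursor=0
After op 6 (home): buf='PBQYR' cursor=0
After op 7 (insert('Z')): buf='ZPBQYR' cursor=1
After op 8 (home): buf='ZPBQYR' cursor=0
After op 9 (delete): buf='PBQYR' cursor=0
After op 10 (undo): buf='ZPBQYR' cursor=0

Answer: ZPBQYR|0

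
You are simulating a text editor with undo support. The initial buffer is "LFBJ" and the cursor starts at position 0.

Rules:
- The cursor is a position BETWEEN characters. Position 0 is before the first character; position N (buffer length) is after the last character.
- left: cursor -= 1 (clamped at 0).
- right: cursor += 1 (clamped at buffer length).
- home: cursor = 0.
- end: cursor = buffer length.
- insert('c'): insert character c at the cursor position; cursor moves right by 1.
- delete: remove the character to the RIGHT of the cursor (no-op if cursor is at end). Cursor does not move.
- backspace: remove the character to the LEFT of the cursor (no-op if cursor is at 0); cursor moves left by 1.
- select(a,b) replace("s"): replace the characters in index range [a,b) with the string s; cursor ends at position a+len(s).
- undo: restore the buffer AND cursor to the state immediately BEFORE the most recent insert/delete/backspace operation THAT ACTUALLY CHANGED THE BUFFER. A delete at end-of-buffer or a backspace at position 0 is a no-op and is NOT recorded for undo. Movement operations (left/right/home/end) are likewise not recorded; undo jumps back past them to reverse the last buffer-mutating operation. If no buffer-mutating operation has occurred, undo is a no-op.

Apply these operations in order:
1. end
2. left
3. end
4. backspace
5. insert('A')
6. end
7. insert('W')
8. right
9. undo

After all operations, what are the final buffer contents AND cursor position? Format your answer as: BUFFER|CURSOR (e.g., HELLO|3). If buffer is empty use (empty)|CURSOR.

Answer: LFBA|4

Derivation:
After op 1 (end): buf='LFBJ' cursor=4
After op 2 (left): buf='LFBJ' cursor=3
After op 3 (end): buf='LFBJ' cursor=4
After op 4 (backspace): buf='LFB' cursor=3
After op 5 (insert('A')): buf='LFBA' cursor=4
After op 6 (end): buf='LFBA' cursor=4
After op 7 (insert('W')): buf='LFBAW' cursor=5
After op 8 (right): buf='LFBAW' cursor=5
After op 9 (undo): buf='LFBA' cursor=4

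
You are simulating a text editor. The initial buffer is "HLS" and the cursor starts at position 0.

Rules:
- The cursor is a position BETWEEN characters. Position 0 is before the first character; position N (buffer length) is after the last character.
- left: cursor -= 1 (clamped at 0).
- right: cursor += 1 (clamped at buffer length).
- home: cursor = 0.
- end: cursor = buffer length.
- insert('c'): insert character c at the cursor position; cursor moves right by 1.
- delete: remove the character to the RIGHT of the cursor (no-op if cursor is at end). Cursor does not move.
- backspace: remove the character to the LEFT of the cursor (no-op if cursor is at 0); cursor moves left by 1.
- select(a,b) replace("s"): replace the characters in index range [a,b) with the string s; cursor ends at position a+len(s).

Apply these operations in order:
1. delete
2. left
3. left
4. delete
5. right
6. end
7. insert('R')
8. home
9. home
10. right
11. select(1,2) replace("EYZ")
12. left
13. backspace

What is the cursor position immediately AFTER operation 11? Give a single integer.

Answer: 4

Derivation:
After op 1 (delete): buf='LS' cursor=0
After op 2 (left): buf='LS' cursor=0
After op 3 (left): buf='LS' cursor=0
After op 4 (delete): buf='S' cursor=0
After op 5 (right): buf='S' cursor=1
After op 6 (end): buf='S' cursor=1
After op 7 (insert('R')): buf='SR' cursor=2
After op 8 (home): buf='SR' cursor=0
After op 9 (home): buf='SR' cursor=0
After op 10 (right): buf='SR' cursor=1
After op 11 (select(1,2) replace("EYZ")): buf='SEYZ' cursor=4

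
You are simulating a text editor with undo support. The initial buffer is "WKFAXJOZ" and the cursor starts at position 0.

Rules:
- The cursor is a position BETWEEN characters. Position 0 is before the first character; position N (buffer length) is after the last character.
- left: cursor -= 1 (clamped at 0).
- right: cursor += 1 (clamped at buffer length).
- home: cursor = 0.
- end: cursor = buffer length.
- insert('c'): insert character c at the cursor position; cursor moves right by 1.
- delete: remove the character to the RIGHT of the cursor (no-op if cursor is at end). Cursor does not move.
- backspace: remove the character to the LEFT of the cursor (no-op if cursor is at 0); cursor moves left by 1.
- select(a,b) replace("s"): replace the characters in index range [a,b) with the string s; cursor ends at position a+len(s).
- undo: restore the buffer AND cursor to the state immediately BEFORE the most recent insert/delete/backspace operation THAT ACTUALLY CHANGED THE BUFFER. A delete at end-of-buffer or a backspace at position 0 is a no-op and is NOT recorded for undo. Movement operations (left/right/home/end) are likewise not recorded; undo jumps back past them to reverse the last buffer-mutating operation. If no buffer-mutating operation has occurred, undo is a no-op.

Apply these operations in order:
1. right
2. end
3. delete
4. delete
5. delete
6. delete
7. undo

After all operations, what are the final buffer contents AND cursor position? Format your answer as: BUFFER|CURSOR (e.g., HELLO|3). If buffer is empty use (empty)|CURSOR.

Answer: WKFAXJOZ|8

Derivation:
After op 1 (right): buf='WKFAXJOZ' cursor=1
After op 2 (end): buf='WKFAXJOZ' cursor=8
After op 3 (delete): buf='WKFAXJOZ' cursor=8
After op 4 (delete): buf='WKFAXJOZ' cursor=8
After op 5 (delete): buf='WKFAXJOZ' cursor=8
After op 6 (delete): buf='WKFAXJOZ' cursor=8
After op 7 (undo): buf='WKFAXJOZ' cursor=8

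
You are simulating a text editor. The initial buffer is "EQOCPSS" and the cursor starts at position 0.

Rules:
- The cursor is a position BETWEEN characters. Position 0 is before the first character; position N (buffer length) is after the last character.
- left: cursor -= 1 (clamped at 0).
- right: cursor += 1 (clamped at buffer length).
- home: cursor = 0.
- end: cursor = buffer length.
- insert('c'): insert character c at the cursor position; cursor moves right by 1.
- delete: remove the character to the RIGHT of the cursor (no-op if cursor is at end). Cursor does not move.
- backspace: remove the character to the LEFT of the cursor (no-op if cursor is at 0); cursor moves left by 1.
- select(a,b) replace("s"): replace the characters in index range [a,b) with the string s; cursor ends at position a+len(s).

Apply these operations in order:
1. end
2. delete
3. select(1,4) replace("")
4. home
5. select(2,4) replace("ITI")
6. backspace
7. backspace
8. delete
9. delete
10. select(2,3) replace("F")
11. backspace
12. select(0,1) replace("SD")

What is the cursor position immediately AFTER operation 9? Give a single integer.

After op 1 (end): buf='EQOCPSS' cursor=7
After op 2 (delete): buf='EQOCPSS' cursor=7
After op 3 (select(1,4) replace("")): buf='EPSS' cursor=1
After op 4 (home): buf='EPSS' cursor=0
After op 5 (select(2,4) replace("ITI")): buf='EPITI' cursor=5
After op 6 (backspace): buf='EPIT' cursor=4
After op 7 (backspace): buf='EPI' cursor=3
After op 8 (delete): buf='EPI' cursor=3
After op 9 (delete): buf='EPI' cursor=3

Answer: 3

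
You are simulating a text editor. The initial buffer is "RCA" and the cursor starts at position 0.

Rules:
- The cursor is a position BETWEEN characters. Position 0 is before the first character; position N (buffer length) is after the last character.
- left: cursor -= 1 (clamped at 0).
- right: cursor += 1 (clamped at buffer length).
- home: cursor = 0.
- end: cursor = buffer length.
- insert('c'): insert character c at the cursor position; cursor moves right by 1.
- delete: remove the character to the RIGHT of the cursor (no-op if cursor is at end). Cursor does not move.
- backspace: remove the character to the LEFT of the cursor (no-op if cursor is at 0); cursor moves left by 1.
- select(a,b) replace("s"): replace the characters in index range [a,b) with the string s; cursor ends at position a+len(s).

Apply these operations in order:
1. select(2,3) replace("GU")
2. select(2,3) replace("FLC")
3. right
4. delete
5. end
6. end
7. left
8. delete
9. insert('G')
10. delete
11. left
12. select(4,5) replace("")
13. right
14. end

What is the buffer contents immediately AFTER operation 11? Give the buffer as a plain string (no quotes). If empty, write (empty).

After op 1 (select(2,3) replace("GU")): buf='RCGU' cursor=4
After op 2 (select(2,3) replace("FLC")): buf='RCFLCU' cursor=5
After op 3 (right): buf='RCFLCU' cursor=6
After op 4 (delete): buf='RCFLCU' cursor=6
After op 5 (end): buf='RCFLCU' cursor=6
After op 6 (end): buf='RCFLCU' cursor=6
After op 7 (left): buf='RCFLCU' cursor=5
After op 8 (delete): buf='RCFLC' cursor=5
After op 9 (insert('G')): buf='RCFLCG' cursor=6
After op 10 (delete): buf='RCFLCG' cursor=6
After op 11 (left): buf='RCFLCG' cursor=5

Answer: RCFLCG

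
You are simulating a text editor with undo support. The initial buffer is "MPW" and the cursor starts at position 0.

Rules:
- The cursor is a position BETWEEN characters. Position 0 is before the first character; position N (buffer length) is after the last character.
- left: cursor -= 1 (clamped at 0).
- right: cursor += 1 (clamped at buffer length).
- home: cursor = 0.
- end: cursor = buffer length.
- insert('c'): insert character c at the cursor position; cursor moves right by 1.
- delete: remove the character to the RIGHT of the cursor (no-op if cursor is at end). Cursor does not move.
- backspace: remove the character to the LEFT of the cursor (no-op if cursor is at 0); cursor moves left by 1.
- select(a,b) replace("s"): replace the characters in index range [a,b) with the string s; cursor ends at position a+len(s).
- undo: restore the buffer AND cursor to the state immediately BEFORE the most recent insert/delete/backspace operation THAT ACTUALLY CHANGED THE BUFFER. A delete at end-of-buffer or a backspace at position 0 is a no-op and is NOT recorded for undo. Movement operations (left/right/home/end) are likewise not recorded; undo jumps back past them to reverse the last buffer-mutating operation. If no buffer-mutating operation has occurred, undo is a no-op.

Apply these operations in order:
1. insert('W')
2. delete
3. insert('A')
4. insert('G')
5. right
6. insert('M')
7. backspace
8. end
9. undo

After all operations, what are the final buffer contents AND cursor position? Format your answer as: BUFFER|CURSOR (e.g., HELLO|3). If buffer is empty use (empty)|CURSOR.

After op 1 (insert('W')): buf='WMPW' cursor=1
After op 2 (delete): buf='WPW' cursor=1
After op 3 (insert('A')): buf='WAPW' cursor=2
After op 4 (insert('G')): buf='WAGPW' cursor=3
After op 5 (right): buf='WAGPW' cursor=4
After op 6 (insert('M')): buf='WAGPMW' cursor=5
After op 7 (backspace): buf='WAGPW' cursor=4
After op 8 (end): buf='WAGPW' cursor=5
After op 9 (undo): buf='WAGPMW' cursor=5

Answer: WAGPMW|5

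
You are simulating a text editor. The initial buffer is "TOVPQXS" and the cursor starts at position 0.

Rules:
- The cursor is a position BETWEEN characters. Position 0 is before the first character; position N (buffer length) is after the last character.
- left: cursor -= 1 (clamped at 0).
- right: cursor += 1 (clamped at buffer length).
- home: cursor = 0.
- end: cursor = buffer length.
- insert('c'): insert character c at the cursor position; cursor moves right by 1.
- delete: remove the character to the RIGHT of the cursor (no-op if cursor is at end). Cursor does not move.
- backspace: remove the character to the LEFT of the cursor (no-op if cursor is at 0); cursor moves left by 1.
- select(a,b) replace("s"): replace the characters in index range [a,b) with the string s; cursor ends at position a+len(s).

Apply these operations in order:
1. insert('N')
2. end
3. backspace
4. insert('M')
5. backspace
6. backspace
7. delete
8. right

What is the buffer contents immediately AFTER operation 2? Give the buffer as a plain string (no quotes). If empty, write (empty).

Answer: NTOVPQXS

Derivation:
After op 1 (insert('N')): buf='NTOVPQXS' cursor=1
After op 2 (end): buf='NTOVPQXS' cursor=8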